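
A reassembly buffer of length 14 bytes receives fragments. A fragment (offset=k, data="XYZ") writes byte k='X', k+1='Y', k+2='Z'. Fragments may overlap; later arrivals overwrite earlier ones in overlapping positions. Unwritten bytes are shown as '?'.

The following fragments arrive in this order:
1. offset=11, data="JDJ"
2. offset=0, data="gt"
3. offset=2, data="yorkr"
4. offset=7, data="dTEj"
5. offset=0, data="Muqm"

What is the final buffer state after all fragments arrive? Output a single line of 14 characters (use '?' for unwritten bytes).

Answer: MuqmrkrdTEjJDJ

Derivation:
Fragment 1: offset=11 data="JDJ" -> buffer=???????????JDJ
Fragment 2: offset=0 data="gt" -> buffer=gt?????????JDJ
Fragment 3: offset=2 data="yorkr" -> buffer=gtyorkr????JDJ
Fragment 4: offset=7 data="dTEj" -> buffer=gtyorkrdTEjJDJ
Fragment 5: offset=0 data="Muqm" -> buffer=MuqmrkrdTEjJDJ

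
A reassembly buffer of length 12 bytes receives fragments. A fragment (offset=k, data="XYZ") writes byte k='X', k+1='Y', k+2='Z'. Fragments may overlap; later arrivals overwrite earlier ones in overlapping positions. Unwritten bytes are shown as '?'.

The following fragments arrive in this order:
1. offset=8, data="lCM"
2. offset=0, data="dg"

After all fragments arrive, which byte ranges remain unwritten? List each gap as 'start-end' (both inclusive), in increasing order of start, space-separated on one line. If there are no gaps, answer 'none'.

Fragment 1: offset=8 len=3
Fragment 2: offset=0 len=2
Gaps: 2-7 11-11

Answer: 2-7 11-11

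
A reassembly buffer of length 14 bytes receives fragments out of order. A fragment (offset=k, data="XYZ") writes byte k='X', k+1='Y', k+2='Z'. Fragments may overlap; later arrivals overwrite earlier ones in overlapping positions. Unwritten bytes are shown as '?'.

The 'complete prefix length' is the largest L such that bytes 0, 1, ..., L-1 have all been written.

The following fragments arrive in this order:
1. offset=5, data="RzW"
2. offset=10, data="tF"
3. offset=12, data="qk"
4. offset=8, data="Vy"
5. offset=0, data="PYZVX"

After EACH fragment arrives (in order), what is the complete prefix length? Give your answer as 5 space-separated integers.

Answer: 0 0 0 0 14

Derivation:
Fragment 1: offset=5 data="RzW" -> buffer=?????RzW?????? -> prefix_len=0
Fragment 2: offset=10 data="tF" -> buffer=?????RzW??tF?? -> prefix_len=0
Fragment 3: offset=12 data="qk" -> buffer=?????RzW??tFqk -> prefix_len=0
Fragment 4: offset=8 data="Vy" -> buffer=?????RzWVytFqk -> prefix_len=0
Fragment 5: offset=0 data="PYZVX" -> buffer=PYZVXRzWVytFqk -> prefix_len=14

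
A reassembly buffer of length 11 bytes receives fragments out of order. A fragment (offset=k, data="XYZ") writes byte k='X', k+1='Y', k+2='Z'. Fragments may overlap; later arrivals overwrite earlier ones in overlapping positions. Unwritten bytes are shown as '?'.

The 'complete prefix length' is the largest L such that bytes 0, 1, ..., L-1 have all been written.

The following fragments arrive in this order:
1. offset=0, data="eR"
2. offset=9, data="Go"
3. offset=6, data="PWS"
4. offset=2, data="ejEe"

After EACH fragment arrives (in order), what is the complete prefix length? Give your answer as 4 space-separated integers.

Answer: 2 2 2 11

Derivation:
Fragment 1: offset=0 data="eR" -> buffer=eR????????? -> prefix_len=2
Fragment 2: offset=9 data="Go" -> buffer=eR???????Go -> prefix_len=2
Fragment 3: offset=6 data="PWS" -> buffer=eR????PWSGo -> prefix_len=2
Fragment 4: offset=2 data="ejEe" -> buffer=eRejEePWSGo -> prefix_len=11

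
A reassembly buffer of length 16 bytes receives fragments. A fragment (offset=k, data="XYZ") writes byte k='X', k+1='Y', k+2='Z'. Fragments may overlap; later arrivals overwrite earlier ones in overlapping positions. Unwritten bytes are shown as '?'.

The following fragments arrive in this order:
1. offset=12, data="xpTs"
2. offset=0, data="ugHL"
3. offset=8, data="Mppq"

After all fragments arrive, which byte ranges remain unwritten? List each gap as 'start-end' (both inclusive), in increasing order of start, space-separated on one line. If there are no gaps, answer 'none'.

Fragment 1: offset=12 len=4
Fragment 2: offset=0 len=4
Fragment 3: offset=8 len=4
Gaps: 4-7

Answer: 4-7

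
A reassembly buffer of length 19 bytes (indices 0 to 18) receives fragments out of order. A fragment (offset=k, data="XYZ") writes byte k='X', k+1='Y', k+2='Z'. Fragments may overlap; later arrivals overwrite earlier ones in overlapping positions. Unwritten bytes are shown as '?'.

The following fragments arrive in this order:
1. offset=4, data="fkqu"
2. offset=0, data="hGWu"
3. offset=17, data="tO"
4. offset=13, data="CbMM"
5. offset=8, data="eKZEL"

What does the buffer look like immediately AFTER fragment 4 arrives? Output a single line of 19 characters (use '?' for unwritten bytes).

Fragment 1: offset=4 data="fkqu" -> buffer=????fkqu???????????
Fragment 2: offset=0 data="hGWu" -> buffer=hGWufkqu???????????
Fragment 3: offset=17 data="tO" -> buffer=hGWufkqu?????????tO
Fragment 4: offset=13 data="CbMM" -> buffer=hGWufkqu?????CbMMtO

Answer: hGWufkqu?????CbMMtO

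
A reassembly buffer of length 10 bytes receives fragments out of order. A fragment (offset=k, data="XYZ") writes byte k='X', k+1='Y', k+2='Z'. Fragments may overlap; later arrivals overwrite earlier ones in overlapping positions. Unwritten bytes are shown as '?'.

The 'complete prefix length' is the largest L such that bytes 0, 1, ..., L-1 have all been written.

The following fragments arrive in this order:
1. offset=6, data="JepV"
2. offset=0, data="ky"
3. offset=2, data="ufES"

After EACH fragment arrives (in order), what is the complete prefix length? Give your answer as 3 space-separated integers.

Fragment 1: offset=6 data="JepV" -> buffer=??????JepV -> prefix_len=0
Fragment 2: offset=0 data="ky" -> buffer=ky????JepV -> prefix_len=2
Fragment 3: offset=2 data="ufES" -> buffer=kyufESJepV -> prefix_len=10

Answer: 0 2 10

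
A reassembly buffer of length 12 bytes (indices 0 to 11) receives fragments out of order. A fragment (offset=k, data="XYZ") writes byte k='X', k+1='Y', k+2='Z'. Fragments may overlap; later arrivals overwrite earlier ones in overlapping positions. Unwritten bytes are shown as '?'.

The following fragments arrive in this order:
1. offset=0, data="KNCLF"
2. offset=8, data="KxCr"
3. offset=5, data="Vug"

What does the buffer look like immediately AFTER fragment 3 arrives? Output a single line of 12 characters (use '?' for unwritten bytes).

Fragment 1: offset=0 data="KNCLF" -> buffer=KNCLF???????
Fragment 2: offset=8 data="KxCr" -> buffer=KNCLF???KxCr
Fragment 3: offset=5 data="Vug" -> buffer=KNCLFVugKxCr

Answer: KNCLFVugKxCr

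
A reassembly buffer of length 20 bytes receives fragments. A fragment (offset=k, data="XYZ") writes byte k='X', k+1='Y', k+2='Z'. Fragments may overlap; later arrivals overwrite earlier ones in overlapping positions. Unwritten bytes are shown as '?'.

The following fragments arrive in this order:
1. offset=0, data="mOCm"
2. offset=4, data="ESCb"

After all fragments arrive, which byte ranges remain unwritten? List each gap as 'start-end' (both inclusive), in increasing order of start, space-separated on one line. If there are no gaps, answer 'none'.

Fragment 1: offset=0 len=4
Fragment 2: offset=4 len=4
Gaps: 8-19

Answer: 8-19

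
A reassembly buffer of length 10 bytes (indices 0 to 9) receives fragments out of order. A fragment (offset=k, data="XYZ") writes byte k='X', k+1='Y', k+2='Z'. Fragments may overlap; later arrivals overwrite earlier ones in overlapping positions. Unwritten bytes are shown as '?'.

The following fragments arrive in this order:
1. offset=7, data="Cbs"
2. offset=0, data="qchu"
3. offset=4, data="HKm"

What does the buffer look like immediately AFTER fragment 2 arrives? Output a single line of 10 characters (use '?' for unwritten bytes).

Answer: qchu???Cbs

Derivation:
Fragment 1: offset=7 data="Cbs" -> buffer=???????Cbs
Fragment 2: offset=0 data="qchu" -> buffer=qchu???Cbs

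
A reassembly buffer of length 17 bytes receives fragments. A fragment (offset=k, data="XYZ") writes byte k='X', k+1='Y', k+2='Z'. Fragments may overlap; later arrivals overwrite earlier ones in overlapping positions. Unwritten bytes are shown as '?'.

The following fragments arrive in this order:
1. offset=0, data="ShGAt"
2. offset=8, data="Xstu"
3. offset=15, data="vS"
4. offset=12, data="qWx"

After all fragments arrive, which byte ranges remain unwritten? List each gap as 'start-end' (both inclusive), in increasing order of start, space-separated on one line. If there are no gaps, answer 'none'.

Answer: 5-7

Derivation:
Fragment 1: offset=0 len=5
Fragment 2: offset=8 len=4
Fragment 3: offset=15 len=2
Fragment 4: offset=12 len=3
Gaps: 5-7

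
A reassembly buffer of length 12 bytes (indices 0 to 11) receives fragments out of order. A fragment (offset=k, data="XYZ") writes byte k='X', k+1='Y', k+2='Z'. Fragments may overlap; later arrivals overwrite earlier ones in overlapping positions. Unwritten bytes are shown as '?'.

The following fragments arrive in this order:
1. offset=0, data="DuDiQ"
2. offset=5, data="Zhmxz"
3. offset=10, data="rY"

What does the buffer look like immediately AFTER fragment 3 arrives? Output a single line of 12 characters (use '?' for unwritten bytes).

Answer: DuDiQZhmxzrY

Derivation:
Fragment 1: offset=0 data="DuDiQ" -> buffer=DuDiQ???????
Fragment 2: offset=5 data="Zhmxz" -> buffer=DuDiQZhmxz??
Fragment 3: offset=10 data="rY" -> buffer=DuDiQZhmxzrY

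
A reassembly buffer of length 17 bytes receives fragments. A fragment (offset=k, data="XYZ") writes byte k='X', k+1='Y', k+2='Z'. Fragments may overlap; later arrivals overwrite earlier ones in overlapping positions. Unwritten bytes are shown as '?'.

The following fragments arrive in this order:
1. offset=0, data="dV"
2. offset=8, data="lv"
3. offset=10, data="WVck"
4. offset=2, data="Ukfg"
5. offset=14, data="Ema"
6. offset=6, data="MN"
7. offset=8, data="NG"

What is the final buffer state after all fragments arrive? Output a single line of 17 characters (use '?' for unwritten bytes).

Fragment 1: offset=0 data="dV" -> buffer=dV???????????????
Fragment 2: offset=8 data="lv" -> buffer=dV??????lv???????
Fragment 3: offset=10 data="WVck" -> buffer=dV??????lvWVck???
Fragment 4: offset=2 data="Ukfg" -> buffer=dVUkfg??lvWVck???
Fragment 5: offset=14 data="Ema" -> buffer=dVUkfg??lvWVckEma
Fragment 6: offset=6 data="MN" -> buffer=dVUkfgMNlvWVckEma
Fragment 7: offset=8 data="NG" -> buffer=dVUkfgMNNGWVckEma

Answer: dVUkfgMNNGWVckEma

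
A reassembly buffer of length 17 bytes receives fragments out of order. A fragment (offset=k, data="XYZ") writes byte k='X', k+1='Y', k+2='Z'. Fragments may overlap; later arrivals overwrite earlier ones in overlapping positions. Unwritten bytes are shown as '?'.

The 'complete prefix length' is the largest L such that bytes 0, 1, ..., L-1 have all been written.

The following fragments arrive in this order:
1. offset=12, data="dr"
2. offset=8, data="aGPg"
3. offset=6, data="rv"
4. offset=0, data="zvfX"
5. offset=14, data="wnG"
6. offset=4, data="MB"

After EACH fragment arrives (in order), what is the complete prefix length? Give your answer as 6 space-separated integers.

Fragment 1: offset=12 data="dr" -> buffer=????????????dr??? -> prefix_len=0
Fragment 2: offset=8 data="aGPg" -> buffer=????????aGPgdr??? -> prefix_len=0
Fragment 3: offset=6 data="rv" -> buffer=??????rvaGPgdr??? -> prefix_len=0
Fragment 4: offset=0 data="zvfX" -> buffer=zvfX??rvaGPgdr??? -> prefix_len=4
Fragment 5: offset=14 data="wnG" -> buffer=zvfX??rvaGPgdrwnG -> prefix_len=4
Fragment 6: offset=4 data="MB" -> buffer=zvfXMBrvaGPgdrwnG -> prefix_len=17

Answer: 0 0 0 4 4 17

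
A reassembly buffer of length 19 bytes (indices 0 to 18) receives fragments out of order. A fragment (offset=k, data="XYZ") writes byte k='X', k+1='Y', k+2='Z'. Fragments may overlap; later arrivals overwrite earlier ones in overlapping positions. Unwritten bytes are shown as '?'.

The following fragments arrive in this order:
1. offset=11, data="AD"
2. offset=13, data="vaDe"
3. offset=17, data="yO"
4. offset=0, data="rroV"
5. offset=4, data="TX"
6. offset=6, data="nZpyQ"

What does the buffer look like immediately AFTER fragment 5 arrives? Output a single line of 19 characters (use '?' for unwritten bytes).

Answer: rroVTX?????ADvaDeyO

Derivation:
Fragment 1: offset=11 data="AD" -> buffer=???????????AD??????
Fragment 2: offset=13 data="vaDe" -> buffer=???????????ADvaDe??
Fragment 3: offset=17 data="yO" -> buffer=???????????ADvaDeyO
Fragment 4: offset=0 data="rroV" -> buffer=rroV???????ADvaDeyO
Fragment 5: offset=4 data="TX" -> buffer=rroVTX?????ADvaDeyO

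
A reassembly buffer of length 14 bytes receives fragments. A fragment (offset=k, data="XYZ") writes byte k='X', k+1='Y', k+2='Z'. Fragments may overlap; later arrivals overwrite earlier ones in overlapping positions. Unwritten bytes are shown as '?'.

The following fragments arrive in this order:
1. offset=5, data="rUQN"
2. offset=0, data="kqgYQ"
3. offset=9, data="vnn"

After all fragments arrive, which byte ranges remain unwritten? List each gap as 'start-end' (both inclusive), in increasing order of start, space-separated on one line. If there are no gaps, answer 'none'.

Answer: 12-13

Derivation:
Fragment 1: offset=5 len=4
Fragment 2: offset=0 len=5
Fragment 3: offset=9 len=3
Gaps: 12-13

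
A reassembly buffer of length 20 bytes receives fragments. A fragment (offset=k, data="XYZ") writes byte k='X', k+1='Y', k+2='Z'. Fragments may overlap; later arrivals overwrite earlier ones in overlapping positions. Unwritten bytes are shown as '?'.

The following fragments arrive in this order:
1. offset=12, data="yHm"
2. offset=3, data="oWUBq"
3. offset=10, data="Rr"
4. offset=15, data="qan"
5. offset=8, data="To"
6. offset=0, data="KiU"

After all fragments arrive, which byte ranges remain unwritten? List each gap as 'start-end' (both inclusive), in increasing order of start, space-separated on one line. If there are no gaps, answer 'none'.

Answer: 18-19

Derivation:
Fragment 1: offset=12 len=3
Fragment 2: offset=3 len=5
Fragment 3: offset=10 len=2
Fragment 4: offset=15 len=3
Fragment 5: offset=8 len=2
Fragment 6: offset=0 len=3
Gaps: 18-19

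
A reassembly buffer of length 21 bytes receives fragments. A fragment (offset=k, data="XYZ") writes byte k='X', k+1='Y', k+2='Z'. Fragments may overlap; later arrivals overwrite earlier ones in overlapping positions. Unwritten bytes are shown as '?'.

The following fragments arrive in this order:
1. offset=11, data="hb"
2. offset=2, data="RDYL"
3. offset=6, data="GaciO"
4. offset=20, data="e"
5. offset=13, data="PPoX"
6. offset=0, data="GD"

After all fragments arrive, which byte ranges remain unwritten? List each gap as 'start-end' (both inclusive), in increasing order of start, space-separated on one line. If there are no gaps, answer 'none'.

Answer: 17-19

Derivation:
Fragment 1: offset=11 len=2
Fragment 2: offset=2 len=4
Fragment 3: offset=6 len=5
Fragment 4: offset=20 len=1
Fragment 5: offset=13 len=4
Fragment 6: offset=0 len=2
Gaps: 17-19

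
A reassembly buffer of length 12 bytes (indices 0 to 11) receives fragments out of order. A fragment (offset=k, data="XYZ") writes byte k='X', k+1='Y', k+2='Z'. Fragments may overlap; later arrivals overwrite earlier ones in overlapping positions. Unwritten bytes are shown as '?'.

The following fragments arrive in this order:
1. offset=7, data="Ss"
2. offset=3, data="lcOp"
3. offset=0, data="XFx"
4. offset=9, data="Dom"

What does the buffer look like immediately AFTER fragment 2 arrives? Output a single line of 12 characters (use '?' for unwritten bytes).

Answer: ???lcOpSs???

Derivation:
Fragment 1: offset=7 data="Ss" -> buffer=???????Ss???
Fragment 2: offset=3 data="lcOp" -> buffer=???lcOpSs???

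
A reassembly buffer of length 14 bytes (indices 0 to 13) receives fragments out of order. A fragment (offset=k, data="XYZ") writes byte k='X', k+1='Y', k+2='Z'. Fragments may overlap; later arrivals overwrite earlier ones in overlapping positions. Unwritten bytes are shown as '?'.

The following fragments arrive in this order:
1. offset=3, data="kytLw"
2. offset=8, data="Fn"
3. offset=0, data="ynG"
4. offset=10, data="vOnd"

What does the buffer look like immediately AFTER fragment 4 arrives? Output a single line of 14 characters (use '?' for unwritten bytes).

Fragment 1: offset=3 data="kytLw" -> buffer=???kytLw??????
Fragment 2: offset=8 data="Fn" -> buffer=???kytLwFn????
Fragment 3: offset=0 data="ynG" -> buffer=ynGkytLwFn????
Fragment 4: offset=10 data="vOnd" -> buffer=ynGkytLwFnvOnd

Answer: ynGkytLwFnvOnd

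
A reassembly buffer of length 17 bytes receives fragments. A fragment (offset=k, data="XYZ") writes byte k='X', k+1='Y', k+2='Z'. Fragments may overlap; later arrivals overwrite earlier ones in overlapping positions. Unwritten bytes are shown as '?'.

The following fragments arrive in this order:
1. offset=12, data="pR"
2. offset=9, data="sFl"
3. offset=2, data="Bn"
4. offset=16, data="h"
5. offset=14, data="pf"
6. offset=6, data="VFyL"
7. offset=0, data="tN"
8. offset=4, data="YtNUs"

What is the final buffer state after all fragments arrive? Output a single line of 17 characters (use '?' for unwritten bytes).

Answer: tNBnYtNUsLFlpRpfh

Derivation:
Fragment 1: offset=12 data="pR" -> buffer=????????????pR???
Fragment 2: offset=9 data="sFl" -> buffer=?????????sFlpR???
Fragment 3: offset=2 data="Bn" -> buffer=??Bn?????sFlpR???
Fragment 4: offset=16 data="h" -> buffer=??Bn?????sFlpR??h
Fragment 5: offset=14 data="pf" -> buffer=??Bn?????sFlpRpfh
Fragment 6: offset=6 data="VFyL" -> buffer=??Bn??VFyLFlpRpfh
Fragment 7: offset=0 data="tN" -> buffer=tNBn??VFyLFlpRpfh
Fragment 8: offset=4 data="YtNUs" -> buffer=tNBnYtNUsLFlpRpfh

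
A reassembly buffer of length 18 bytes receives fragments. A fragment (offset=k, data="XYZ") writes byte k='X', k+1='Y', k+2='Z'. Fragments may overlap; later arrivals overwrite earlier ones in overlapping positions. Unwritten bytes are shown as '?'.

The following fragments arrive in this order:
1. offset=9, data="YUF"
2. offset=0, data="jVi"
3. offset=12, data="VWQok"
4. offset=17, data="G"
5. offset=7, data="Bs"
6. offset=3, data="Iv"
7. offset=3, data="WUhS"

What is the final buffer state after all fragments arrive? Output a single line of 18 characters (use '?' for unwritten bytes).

Fragment 1: offset=9 data="YUF" -> buffer=?????????YUF??????
Fragment 2: offset=0 data="jVi" -> buffer=jVi??????YUF??????
Fragment 3: offset=12 data="VWQok" -> buffer=jVi??????YUFVWQok?
Fragment 4: offset=17 data="G" -> buffer=jVi??????YUFVWQokG
Fragment 5: offset=7 data="Bs" -> buffer=jVi????BsYUFVWQokG
Fragment 6: offset=3 data="Iv" -> buffer=jViIv??BsYUFVWQokG
Fragment 7: offset=3 data="WUhS" -> buffer=jViWUhSBsYUFVWQokG

Answer: jViWUhSBsYUFVWQokG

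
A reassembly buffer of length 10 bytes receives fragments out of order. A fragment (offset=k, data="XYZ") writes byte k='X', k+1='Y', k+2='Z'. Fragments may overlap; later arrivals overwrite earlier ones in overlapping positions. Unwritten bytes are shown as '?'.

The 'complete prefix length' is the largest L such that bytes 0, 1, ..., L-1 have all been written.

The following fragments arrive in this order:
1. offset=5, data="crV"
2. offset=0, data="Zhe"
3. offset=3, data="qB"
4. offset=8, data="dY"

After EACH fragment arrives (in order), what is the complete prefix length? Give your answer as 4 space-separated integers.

Fragment 1: offset=5 data="crV" -> buffer=?????crV?? -> prefix_len=0
Fragment 2: offset=0 data="Zhe" -> buffer=Zhe??crV?? -> prefix_len=3
Fragment 3: offset=3 data="qB" -> buffer=ZheqBcrV?? -> prefix_len=8
Fragment 4: offset=8 data="dY" -> buffer=ZheqBcrVdY -> prefix_len=10

Answer: 0 3 8 10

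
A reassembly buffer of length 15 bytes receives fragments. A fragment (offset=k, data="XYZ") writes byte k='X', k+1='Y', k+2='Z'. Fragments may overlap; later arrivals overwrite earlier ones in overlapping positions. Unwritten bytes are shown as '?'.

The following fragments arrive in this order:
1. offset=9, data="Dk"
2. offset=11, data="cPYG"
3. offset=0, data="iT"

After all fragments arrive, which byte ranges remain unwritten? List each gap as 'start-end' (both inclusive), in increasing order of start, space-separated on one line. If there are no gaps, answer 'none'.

Fragment 1: offset=9 len=2
Fragment 2: offset=11 len=4
Fragment 3: offset=0 len=2
Gaps: 2-8

Answer: 2-8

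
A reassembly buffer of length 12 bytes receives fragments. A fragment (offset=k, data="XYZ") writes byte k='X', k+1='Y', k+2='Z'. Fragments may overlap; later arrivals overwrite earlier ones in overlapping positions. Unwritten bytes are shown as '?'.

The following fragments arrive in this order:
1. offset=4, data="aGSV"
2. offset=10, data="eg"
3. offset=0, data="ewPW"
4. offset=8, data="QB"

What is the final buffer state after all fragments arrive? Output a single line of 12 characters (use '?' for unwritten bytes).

Answer: ewPWaGSVQBeg

Derivation:
Fragment 1: offset=4 data="aGSV" -> buffer=????aGSV????
Fragment 2: offset=10 data="eg" -> buffer=????aGSV??eg
Fragment 3: offset=0 data="ewPW" -> buffer=ewPWaGSV??eg
Fragment 4: offset=8 data="QB" -> buffer=ewPWaGSVQBeg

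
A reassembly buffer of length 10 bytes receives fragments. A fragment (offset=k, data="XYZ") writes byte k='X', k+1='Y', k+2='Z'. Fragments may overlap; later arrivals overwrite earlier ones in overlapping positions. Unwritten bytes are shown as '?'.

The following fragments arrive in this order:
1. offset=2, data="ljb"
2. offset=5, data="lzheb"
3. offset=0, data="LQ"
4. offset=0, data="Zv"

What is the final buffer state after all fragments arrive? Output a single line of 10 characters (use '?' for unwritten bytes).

Fragment 1: offset=2 data="ljb" -> buffer=??ljb?????
Fragment 2: offset=5 data="lzheb" -> buffer=??ljblzheb
Fragment 3: offset=0 data="LQ" -> buffer=LQljblzheb
Fragment 4: offset=0 data="Zv" -> buffer=Zvljblzheb

Answer: Zvljblzheb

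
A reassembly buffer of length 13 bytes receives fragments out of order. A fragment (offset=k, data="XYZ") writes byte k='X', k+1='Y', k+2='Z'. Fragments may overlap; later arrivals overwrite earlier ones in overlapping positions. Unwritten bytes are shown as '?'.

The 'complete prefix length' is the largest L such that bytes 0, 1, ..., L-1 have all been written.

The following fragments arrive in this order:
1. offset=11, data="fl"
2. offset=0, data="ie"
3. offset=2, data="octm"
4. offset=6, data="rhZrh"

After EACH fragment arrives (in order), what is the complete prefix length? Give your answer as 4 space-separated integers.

Answer: 0 2 6 13

Derivation:
Fragment 1: offset=11 data="fl" -> buffer=???????????fl -> prefix_len=0
Fragment 2: offset=0 data="ie" -> buffer=ie?????????fl -> prefix_len=2
Fragment 3: offset=2 data="octm" -> buffer=ieoctm?????fl -> prefix_len=6
Fragment 4: offset=6 data="rhZrh" -> buffer=ieoctmrhZrhfl -> prefix_len=13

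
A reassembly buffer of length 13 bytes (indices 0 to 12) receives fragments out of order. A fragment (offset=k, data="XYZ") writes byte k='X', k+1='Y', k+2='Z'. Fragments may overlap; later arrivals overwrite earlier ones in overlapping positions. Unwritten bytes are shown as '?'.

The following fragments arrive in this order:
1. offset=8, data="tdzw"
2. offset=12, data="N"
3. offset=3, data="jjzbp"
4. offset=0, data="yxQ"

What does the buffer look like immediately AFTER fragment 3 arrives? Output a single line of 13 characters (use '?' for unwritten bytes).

Answer: ???jjzbptdzwN

Derivation:
Fragment 1: offset=8 data="tdzw" -> buffer=????????tdzw?
Fragment 2: offset=12 data="N" -> buffer=????????tdzwN
Fragment 3: offset=3 data="jjzbp" -> buffer=???jjzbptdzwN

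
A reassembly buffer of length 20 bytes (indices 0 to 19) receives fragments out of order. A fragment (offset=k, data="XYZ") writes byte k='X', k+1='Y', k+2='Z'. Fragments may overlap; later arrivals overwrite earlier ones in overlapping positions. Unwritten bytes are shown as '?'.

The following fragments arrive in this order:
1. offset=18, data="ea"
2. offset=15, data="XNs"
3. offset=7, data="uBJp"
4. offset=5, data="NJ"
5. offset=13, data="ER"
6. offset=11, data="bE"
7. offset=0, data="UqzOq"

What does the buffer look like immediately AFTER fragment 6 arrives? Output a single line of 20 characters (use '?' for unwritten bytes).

Answer: ?????NJuBJpbEERXNsea

Derivation:
Fragment 1: offset=18 data="ea" -> buffer=??????????????????ea
Fragment 2: offset=15 data="XNs" -> buffer=???????????????XNsea
Fragment 3: offset=7 data="uBJp" -> buffer=???????uBJp????XNsea
Fragment 4: offset=5 data="NJ" -> buffer=?????NJuBJp????XNsea
Fragment 5: offset=13 data="ER" -> buffer=?????NJuBJp??ERXNsea
Fragment 6: offset=11 data="bE" -> buffer=?????NJuBJpbEERXNsea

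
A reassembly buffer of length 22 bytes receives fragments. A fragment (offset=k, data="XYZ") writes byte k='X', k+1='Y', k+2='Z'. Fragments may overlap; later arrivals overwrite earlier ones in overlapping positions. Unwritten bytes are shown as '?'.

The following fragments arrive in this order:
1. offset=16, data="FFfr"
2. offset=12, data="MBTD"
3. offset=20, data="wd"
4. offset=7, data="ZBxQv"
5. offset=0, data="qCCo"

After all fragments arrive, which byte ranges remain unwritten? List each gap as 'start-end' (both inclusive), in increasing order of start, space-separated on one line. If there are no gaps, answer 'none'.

Fragment 1: offset=16 len=4
Fragment 2: offset=12 len=4
Fragment 3: offset=20 len=2
Fragment 4: offset=7 len=5
Fragment 5: offset=0 len=4
Gaps: 4-6

Answer: 4-6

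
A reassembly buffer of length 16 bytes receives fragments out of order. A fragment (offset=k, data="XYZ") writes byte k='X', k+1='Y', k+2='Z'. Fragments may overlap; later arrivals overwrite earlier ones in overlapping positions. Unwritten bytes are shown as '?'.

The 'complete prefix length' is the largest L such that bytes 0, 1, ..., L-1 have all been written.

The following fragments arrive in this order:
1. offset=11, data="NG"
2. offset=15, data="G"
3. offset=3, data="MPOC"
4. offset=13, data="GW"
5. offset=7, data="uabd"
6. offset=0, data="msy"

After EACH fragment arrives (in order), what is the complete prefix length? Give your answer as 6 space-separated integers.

Answer: 0 0 0 0 0 16

Derivation:
Fragment 1: offset=11 data="NG" -> buffer=???????????NG??? -> prefix_len=0
Fragment 2: offset=15 data="G" -> buffer=???????????NG??G -> prefix_len=0
Fragment 3: offset=3 data="MPOC" -> buffer=???MPOC????NG??G -> prefix_len=0
Fragment 4: offset=13 data="GW" -> buffer=???MPOC????NGGWG -> prefix_len=0
Fragment 5: offset=7 data="uabd" -> buffer=???MPOCuabdNGGWG -> prefix_len=0
Fragment 6: offset=0 data="msy" -> buffer=msyMPOCuabdNGGWG -> prefix_len=16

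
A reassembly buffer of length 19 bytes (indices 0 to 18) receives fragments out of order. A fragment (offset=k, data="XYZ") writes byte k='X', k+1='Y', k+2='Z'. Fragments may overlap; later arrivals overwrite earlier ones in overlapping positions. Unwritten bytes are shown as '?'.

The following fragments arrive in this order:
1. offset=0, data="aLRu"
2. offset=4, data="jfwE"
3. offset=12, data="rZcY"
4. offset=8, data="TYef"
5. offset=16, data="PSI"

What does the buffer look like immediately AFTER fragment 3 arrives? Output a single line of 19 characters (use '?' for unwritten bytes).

Answer: aLRujfwE????rZcY???

Derivation:
Fragment 1: offset=0 data="aLRu" -> buffer=aLRu???????????????
Fragment 2: offset=4 data="jfwE" -> buffer=aLRujfwE???????????
Fragment 3: offset=12 data="rZcY" -> buffer=aLRujfwE????rZcY???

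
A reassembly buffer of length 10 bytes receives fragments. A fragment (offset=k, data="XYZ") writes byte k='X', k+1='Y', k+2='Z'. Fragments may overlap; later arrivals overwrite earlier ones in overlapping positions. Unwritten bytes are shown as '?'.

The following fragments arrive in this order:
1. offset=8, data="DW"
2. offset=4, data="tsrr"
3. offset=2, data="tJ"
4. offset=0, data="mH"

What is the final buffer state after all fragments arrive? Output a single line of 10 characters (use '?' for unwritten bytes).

Answer: mHtJtsrrDW

Derivation:
Fragment 1: offset=8 data="DW" -> buffer=????????DW
Fragment 2: offset=4 data="tsrr" -> buffer=????tsrrDW
Fragment 3: offset=2 data="tJ" -> buffer=??tJtsrrDW
Fragment 4: offset=0 data="mH" -> buffer=mHtJtsrrDW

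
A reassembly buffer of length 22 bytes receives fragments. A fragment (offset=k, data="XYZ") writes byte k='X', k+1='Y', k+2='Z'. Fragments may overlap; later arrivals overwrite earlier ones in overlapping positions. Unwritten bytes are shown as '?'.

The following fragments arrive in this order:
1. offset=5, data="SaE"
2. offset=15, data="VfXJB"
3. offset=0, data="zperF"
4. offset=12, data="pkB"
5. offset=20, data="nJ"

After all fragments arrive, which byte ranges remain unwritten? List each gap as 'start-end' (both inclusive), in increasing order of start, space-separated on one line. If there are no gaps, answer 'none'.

Fragment 1: offset=5 len=3
Fragment 2: offset=15 len=5
Fragment 3: offset=0 len=5
Fragment 4: offset=12 len=3
Fragment 5: offset=20 len=2
Gaps: 8-11

Answer: 8-11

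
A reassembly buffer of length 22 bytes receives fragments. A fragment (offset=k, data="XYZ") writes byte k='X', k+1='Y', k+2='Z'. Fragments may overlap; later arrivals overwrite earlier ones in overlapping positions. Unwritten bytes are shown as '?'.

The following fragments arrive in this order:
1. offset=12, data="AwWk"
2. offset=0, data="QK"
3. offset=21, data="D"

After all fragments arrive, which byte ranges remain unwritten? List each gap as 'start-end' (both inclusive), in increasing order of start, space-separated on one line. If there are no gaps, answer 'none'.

Answer: 2-11 16-20

Derivation:
Fragment 1: offset=12 len=4
Fragment 2: offset=0 len=2
Fragment 3: offset=21 len=1
Gaps: 2-11 16-20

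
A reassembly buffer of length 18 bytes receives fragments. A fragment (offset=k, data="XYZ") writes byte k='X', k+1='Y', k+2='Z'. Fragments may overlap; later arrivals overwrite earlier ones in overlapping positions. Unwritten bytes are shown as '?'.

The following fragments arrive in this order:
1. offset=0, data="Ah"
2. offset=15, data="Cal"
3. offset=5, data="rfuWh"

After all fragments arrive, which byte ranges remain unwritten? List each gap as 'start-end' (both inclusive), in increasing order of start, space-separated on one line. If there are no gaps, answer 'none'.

Answer: 2-4 10-14

Derivation:
Fragment 1: offset=0 len=2
Fragment 2: offset=15 len=3
Fragment 3: offset=5 len=5
Gaps: 2-4 10-14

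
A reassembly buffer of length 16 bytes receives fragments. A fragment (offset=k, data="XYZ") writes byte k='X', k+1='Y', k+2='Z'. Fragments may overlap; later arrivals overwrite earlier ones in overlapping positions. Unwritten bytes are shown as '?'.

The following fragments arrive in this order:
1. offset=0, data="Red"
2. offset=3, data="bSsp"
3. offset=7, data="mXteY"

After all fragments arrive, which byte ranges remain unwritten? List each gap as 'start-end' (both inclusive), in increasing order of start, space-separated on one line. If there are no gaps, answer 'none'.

Answer: 12-15

Derivation:
Fragment 1: offset=0 len=3
Fragment 2: offset=3 len=4
Fragment 3: offset=7 len=5
Gaps: 12-15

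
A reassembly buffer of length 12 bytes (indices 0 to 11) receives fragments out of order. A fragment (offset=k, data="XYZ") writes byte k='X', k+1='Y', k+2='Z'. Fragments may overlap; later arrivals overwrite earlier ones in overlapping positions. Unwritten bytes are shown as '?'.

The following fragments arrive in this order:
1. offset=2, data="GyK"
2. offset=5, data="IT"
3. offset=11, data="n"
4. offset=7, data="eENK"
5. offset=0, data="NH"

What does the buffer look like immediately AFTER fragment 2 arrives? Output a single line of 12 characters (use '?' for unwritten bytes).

Fragment 1: offset=2 data="GyK" -> buffer=??GyK???????
Fragment 2: offset=5 data="IT" -> buffer=??GyKIT?????

Answer: ??GyKIT?????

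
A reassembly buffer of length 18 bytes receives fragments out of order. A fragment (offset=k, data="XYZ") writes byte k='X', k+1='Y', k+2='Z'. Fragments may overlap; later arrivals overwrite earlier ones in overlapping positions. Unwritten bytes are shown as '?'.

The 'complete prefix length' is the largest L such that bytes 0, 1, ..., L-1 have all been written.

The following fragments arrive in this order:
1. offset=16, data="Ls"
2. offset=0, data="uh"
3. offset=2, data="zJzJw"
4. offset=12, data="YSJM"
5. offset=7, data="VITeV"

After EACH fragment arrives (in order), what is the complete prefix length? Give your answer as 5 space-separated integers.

Answer: 0 2 7 7 18

Derivation:
Fragment 1: offset=16 data="Ls" -> buffer=????????????????Ls -> prefix_len=0
Fragment 2: offset=0 data="uh" -> buffer=uh??????????????Ls -> prefix_len=2
Fragment 3: offset=2 data="zJzJw" -> buffer=uhzJzJw?????????Ls -> prefix_len=7
Fragment 4: offset=12 data="YSJM" -> buffer=uhzJzJw?????YSJMLs -> prefix_len=7
Fragment 5: offset=7 data="VITeV" -> buffer=uhzJzJwVITeVYSJMLs -> prefix_len=18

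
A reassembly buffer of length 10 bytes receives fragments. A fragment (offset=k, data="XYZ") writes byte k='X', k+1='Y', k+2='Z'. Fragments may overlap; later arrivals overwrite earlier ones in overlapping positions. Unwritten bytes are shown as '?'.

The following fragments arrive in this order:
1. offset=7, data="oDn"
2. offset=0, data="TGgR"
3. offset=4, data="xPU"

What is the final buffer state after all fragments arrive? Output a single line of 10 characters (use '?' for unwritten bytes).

Fragment 1: offset=7 data="oDn" -> buffer=???????oDn
Fragment 2: offset=0 data="TGgR" -> buffer=TGgR???oDn
Fragment 3: offset=4 data="xPU" -> buffer=TGgRxPUoDn

Answer: TGgRxPUoDn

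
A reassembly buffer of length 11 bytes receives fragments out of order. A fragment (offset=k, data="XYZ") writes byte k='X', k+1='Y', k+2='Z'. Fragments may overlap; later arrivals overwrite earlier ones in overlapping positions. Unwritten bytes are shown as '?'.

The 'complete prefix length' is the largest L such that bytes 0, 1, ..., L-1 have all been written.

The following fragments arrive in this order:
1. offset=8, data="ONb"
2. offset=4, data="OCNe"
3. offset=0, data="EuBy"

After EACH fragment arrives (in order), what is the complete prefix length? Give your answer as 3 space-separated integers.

Answer: 0 0 11

Derivation:
Fragment 1: offset=8 data="ONb" -> buffer=????????ONb -> prefix_len=0
Fragment 2: offset=4 data="OCNe" -> buffer=????OCNeONb -> prefix_len=0
Fragment 3: offset=0 data="EuBy" -> buffer=EuByOCNeONb -> prefix_len=11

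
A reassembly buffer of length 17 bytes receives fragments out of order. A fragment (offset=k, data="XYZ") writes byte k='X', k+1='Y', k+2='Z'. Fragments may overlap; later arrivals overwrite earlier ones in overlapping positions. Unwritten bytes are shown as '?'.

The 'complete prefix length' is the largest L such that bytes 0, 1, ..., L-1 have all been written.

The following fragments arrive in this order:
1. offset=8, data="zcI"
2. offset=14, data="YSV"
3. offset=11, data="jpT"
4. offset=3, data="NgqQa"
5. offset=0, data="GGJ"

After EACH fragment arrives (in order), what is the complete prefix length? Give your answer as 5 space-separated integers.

Fragment 1: offset=8 data="zcI" -> buffer=????????zcI?????? -> prefix_len=0
Fragment 2: offset=14 data="YSV" -> buffer=????????zcI???YSV -> prefix_len=0
Fragment 3: offset=11 data="jpT" -> buffer=????????zcIjpTYSV -> prefix_len=0
Fragment 4: offset=3 data="NgqQa" -> buffer=???NgqQazcIjpTYSV -> prefix_len=0
Fragment 5: offset=0 data="GGJ" -> buffer=GGJNgqQazcIjpTYSV -> prefix_len=17

Answer: 0 0 0 0 17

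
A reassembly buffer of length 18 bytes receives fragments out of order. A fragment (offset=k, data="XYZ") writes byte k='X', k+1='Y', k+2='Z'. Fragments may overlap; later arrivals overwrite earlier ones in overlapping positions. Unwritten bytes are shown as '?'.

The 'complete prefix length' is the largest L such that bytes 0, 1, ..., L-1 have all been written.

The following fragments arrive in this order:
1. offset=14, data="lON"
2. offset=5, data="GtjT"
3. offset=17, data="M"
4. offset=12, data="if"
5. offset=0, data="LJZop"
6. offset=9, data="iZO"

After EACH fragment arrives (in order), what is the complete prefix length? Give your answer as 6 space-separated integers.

Answer: 0 0 0 0 9 18

Derivation:
Fragment 1: offset=14 data="lON" -> buffer=??????????????lON? -> prefix_len=0
Fragment 2: offset=5 data="GtjT" -> buffer=?????GtjT?????lON? -> prefix_len=0
Fragment 3: offset=17 data="M" -> buffer=?????GtjT?????lONM -> prefix_len=0
Fragment 4: offset=12 data="if" -> buffer=?????GtjT???iflONM -> prefix_len=0
Fragment 5: offset=0 data="LJZop" -> buffer=LJZopGtjT???iflONM -> prefix_len=9
Fragment 6: offset=9 data="iZO" -> buffer=LJZopGtjTiZOiflONM -> prefix_len=18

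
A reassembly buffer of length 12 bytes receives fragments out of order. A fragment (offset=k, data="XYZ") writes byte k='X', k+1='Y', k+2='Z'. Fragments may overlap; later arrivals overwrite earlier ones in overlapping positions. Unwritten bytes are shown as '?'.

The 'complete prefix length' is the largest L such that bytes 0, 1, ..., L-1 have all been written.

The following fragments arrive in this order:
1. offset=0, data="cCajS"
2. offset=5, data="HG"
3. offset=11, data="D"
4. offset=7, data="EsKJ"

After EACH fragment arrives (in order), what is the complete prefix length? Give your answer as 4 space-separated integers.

Answer: 5 7 7 12

Derivation:
Fragment 1: offset=0 data="cCajS" -> buffer=cCajS??????? -> prefix_len=5
Fragment 2: offset=5 data="HG" -> buffer=cCajSHG????? -> prefix_len=7
Fragment 3: offset=11 data="D" -> buffer=cCajSHG????D -> prefix_len=7
Fragment 4: offset=7 data="EsKJ" -> buffer=cCajSHGEsKJD -> prefix_len=12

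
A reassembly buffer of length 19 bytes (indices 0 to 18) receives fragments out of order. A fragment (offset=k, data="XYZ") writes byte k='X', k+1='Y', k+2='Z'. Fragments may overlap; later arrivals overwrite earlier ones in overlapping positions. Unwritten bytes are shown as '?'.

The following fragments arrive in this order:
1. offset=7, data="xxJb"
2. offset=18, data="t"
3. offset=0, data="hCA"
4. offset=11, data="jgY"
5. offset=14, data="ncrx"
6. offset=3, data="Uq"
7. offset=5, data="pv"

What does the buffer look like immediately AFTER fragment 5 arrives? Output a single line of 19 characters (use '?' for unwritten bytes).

Fragment 1: offset=7 data="xxJb" -> buffer=???????xxJb????????
Fragment 2: offset=18 data="t" -> buffer=???????xxJb???????t
Fragment 3: offset=0 data="hCA" -> buffer=hCA????xxJb???????t
Fragment 4: offset=11 data="jgY" -> buffer=hCA????xxJbjgY????t
Fragment 5: offset=14 data="ncrx" -> buffer=hCA????xxJbjgYncrxt

Answer: hCA????xxJbjgYncrxt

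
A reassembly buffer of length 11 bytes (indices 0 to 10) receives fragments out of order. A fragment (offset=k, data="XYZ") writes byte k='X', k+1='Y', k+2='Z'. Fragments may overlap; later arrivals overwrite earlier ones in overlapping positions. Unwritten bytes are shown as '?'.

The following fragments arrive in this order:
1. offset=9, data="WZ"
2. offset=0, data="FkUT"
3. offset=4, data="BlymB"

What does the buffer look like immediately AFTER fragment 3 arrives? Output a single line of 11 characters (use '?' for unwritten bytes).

Fragment 1: offset=9 data="WZ" -> buffer=?????????WZ
Fragment 2: offset=0 data="FkUT" -> buffer=FkUT?????WZ
Fragment 3: offset=4 data="BlymB" -> buffer=FkUTBlymBWZ

Answer: FkUTBlymBWZ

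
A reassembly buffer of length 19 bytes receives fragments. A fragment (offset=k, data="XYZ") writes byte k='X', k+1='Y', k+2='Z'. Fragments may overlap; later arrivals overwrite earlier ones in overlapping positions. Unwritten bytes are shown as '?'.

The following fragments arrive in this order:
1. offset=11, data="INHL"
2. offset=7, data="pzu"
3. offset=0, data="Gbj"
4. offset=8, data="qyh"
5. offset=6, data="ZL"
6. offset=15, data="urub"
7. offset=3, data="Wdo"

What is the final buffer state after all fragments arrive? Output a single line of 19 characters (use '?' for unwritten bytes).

Fragment 1: offset=11 data="INHL" -> buffer=???????????INHL????
Fragment 2: offset=7 data="pzu" -> buffer=???????pzu?INHL????
Fragment 3: offset=0 data="Gbj" -> buffer=Gbj????pzu?INHL????
Fragment 4: offset=8 data="qyh" -> buffer=Gbj????pqyhINHL????
Fragment 5: offset=6 data="ZL" -> buffer=Gbj???ZLqyhINHL????
Fragment 6: offset=15 data="urub" -> buffer=Gbj???ZLqyhINHLurub
Fragment 7: offset=3 data="Wdo" -> buffer=GbjWdoZLqyhINHLurub

Answer: GbjWdoZLqyhINHLurub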